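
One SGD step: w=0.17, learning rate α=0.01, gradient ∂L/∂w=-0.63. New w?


w_new = w - α·∇
= 0.17 - 0.01·-0.63
= 0.17 + 0.0063
= 0.1763

0.1763


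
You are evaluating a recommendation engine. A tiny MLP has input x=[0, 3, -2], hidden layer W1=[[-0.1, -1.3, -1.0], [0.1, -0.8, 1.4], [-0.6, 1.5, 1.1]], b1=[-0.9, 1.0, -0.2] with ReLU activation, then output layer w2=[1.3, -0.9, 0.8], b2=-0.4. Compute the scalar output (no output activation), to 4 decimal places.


z1[0] = (-0.1)·(0) + (-1.3)·(3) + (-1.0)·(-2) - 0.9 = -2.8
z1[1] = (0.1)·(0) + (-0.8)·(3) + (1.4)·(-2) + 1.0 = -4.2
z1[2] = (-0.6)·(0) + (1.5)·(3) + (1.1)·(-2) - 0.2 = 2.1
h = ReLU(z1) = [0.0, 0.0, 2.1]
output = (1.3)·(0.0) + (-0.9)·(0.0) + (0.8)·(2.1) - 0.4 = 1.28

1.28


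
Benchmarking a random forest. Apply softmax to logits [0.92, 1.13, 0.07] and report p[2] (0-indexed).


Exponentials: e^0.92=2.5093, e^1.13=3.0957, e^0.07=1.0725
Sum = 6.6775
Softmax = [0.3758, 0.4636, 0.1606]
p[2] = 1.0725/6.6775 = 0.1606

0.1606


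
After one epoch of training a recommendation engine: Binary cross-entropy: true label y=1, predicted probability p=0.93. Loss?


BCE = -[y·ln(p) + (1-y)·ln(1-p)]
= -1·ln(0.93) - 0
= -ln(0.93) = 0.0726

0.0726


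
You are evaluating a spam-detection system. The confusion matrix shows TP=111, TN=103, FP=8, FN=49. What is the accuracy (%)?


Accuracy = (TP+TN)/(TP+TN+FP+FN)
= (111+103)/(271)
= 214/271 = 78.97%

78.97%


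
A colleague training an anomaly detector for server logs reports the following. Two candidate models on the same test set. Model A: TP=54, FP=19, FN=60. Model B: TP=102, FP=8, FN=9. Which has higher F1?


Model A: P=54/73=0.7397, R=54/114=0.4737, F1=2PR/(P+R)=2TP/(2TP+FP+FN)=108/187=0.5775
Model B: P=102/110=0.9273, R=102/111=0.9189, F1=2PR/(P+R)=2TP/(2TP+FP+FN)=204/221=0.9231
0.5775 < 0.9231 → Model B

Model B


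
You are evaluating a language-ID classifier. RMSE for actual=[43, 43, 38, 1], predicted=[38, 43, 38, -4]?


MSE = 50/4 = 12.5
RMSE = √(50/4) = 3.5355

3.5355


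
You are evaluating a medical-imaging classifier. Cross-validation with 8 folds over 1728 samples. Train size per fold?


Fold size = 1728/8 = 216
Training per fold = 1728 - 216 = 1512

1512


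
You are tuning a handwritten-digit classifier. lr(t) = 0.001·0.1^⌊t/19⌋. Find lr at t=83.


n_drops = ⌊83/19⌋ = 4
lr = 0.001·0.1^4 = 0.001·0.0001 = 0.0000001

0.0000001


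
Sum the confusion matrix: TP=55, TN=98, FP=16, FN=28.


Total = TP + TN + FP + FN
= 55 + 98 + 16 + 28
= 197
(Predicted positive: 71, predicted negative: 126)

197


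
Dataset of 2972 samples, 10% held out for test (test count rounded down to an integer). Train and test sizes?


Test = ⌊2972·10/100⌋ = 297
Train = 2972 - 297 = 2675

Train: 2675, Test: 297


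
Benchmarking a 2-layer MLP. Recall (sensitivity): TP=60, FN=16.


Recall = TP/(TP+FN)
= 60/(60+16)
= 60/76 = 78.95%

78.95%


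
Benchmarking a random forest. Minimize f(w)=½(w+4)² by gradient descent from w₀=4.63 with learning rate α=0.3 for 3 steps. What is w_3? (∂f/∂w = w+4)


step 1: grad = 4.63+4 = 8.63; w = 4.63 - 0.3·(8.63) = 2.041
step 2: grad = 2.041+4 = 6.041; w = 2.041 - 0.3·(6.041) = 0.2287
step 3: grad = 0.2287+4 = 4.2287; w = 0.2287 - 0.3·(4.2287) = -1.03991

-1.03991


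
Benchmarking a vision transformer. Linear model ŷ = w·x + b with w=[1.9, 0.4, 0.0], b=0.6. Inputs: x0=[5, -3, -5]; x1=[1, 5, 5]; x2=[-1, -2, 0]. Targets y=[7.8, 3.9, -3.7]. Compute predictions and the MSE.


ŷ0 = (1.9)·(5) + (0.4)·(-3) + (0.0)·(-5) + 0.6 = 8.9
ŷ1 = (1.9)·(1) + (0.4)·(5) + (0.0)·(5) + 0.6 = 4.5
ŷ2 = (1.9)·(-1) + (0.4)·(-2) + (0.0)·(0) + 0.6 = -2.1
errors² = [1.21, 0.36, 2.56]
MSE = 4.1300/3 = 1.3767

1.3767


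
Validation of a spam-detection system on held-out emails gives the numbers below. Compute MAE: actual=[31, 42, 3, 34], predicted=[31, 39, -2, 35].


Absolute errors: |31-31|=0, |42-39|=3, |3+ 2|=5, |34-35|=1
Sum = 9
MAE = 9/4 = 9/4

9/4


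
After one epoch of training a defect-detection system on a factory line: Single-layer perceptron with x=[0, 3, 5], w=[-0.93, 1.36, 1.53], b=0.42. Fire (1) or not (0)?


z = (0)·(-0.93) + (3)·(1.36) + (5)·(1.53) + 0.42
  = 12.15
step(z) = 1 (z≥0)

1


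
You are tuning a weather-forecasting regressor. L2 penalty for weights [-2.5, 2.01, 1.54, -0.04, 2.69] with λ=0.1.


‖w‖₂² = (-2.5)² + (2.01)² + (1.54)² + (-0.04)² + (2.69)²
     = 6.25 + 4.0401 + 2.3716 + 0.0016 + 7.2361
     = 19.8994
λ·‖w‖₂² = 0.1·19.8994 = 1.98994

1.98994


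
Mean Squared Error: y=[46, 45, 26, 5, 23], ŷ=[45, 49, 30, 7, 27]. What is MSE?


Squared errors: (46-45)²=1, (45-49)²=16, (26-30)²=16, (5-7)²=4, (23-27)²=16
Sum = 53
MSE = 53/5 = 53/5

53/5


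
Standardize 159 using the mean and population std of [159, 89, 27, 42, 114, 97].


μ = 88, σ = 44.0379
z = (159 - 88)/44.0379 = 1.6122

1.6122


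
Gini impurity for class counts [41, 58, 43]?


Probabilities: [41/142, 58/142, 43/142] ≈ [0.2887, 0.4085, 0.3028]
Σpᵢ² = (1681 + 3364 + 1849)/142² = 6894/20164
Gini = 1 - Σpᵢ² = 1 - 6894/20164 = 0.6581

0.6581


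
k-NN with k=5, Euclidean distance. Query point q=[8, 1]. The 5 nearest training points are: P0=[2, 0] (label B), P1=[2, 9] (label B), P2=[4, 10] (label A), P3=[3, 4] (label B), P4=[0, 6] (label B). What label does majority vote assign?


d(q,P0) = 6.0828  (label B)
d(q,P1) = 10.0  (label B)
d(q,P2) = 9.8489  (label A)
d(q,P3) = 5.831  (label B)
d(q,P4) = 9.434  (label B)
Votes: A=1, B=4
Majority → B

B


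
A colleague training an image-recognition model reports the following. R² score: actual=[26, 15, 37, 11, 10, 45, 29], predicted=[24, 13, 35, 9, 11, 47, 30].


ȳ = 24.7143
SS_res = Σ(y-ŷ)² = 22
SS_tot = Σ(y-ȳ)² = 1081.43
R² = 1 - SS_res/SS_tot = 1 - 0.0203 = 0.9797

0.9797


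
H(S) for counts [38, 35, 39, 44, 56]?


Probabilities: [38/212, 35/212, 39/212, 44/212, 56/212] ≈ [0.1792, 0.1651, 0.184, 0.2075, 0.2642]
H = -((38/212)·log₂(38/212) + (35/212)·log₂(35/212) + (39/212)·log₂(39/212) + (44/212)·log₂(44/212) + (56/212)·log₂(56/212))
  = 2.301 bits

2.301 bits


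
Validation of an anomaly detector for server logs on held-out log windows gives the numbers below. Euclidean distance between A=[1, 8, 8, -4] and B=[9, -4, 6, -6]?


d = √((1-9)² + (8+ 4)² + (8-6)² + (-4+ 6)²)
  = √(64 + 144 + 4 + 4)
  = √216 = 14.6969

14.6969


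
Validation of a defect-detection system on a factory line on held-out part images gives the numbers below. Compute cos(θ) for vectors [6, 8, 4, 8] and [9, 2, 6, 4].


A·B = 6·9 + 8·2 + 4·6 + 8·4 = 126
‖A‖ = √180 = 13.4164, ‖B‖ = √137 = 11.7047
cos = 126/(√180·√137) = 126/√24660 = 0.8024

0.8024


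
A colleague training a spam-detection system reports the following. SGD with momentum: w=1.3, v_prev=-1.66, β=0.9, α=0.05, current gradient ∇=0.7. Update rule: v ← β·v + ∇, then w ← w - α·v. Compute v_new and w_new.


v_new = 0.9·-1.66 + 0.7 = -1.494 + 0.7 = -0.794
w_new = 1.3 - 0.05·-0.794 = 1.3 + 0.0397 = 1.3397

v_new=-0.794, w_new=1.3397


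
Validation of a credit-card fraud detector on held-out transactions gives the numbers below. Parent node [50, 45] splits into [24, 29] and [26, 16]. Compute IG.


Parent = [50, 45], H_parent = 0.998
H_left = 0.9936 (n=53), H_right = 0.9587 (n=42)
H_children = (53/95)·0.9936 + (42/95)·0.9587 = 0.9782
IG = 0.998 - 0.9782 = 0.0198

0.0198


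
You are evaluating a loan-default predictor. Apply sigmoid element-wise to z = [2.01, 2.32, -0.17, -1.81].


σ(2.01) = 1/(1+e^-2.01) = 0.8818
σ(2.32) = 1/(1+e^-2.32) = 0.9105
σ(-0.17) = 1/(1+e^0.17) = 0.4576
σ(-1.81) = 1/(1+e^1.81) = 0.1406
result = [0.8818, 0.9105, 0.4576, 0.1406]

[0.8818, 0.9105, 0.4576, 0.1406]


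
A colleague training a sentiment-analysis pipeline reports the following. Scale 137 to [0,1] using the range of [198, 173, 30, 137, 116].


min=30, max=198
(137-30)/(198-30) = 107/168 = 0.6369

0.6369


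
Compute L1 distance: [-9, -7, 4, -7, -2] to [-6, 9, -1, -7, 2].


d = |-9+ 6| + |-7-9| + |4+ 1| + |-7+ 7| + |-2-2|
  = 3 + 16 + 5 + 0 + 4
  = 28

28


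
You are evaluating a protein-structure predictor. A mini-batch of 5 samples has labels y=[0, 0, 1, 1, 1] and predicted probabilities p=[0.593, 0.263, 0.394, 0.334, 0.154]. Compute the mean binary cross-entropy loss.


L[0] = -ln(1-0.593) = -ln(0.407) = 0.8989
L[1] = -ln(1-0.263) = -ln(0.737) = 0.3052
L[2] = -ln(0.394) = 0.9314
L[3] = -ln(0.334) = 1.0966
L[4] = -ln(0.154) = 1.8708
mean = (0.8989 + 0.3052 + 0.9314 + 1.0966 + 1.8708)/5 = 1.0206

1.0206


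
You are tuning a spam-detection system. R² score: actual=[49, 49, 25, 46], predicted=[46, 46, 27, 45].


ȳ = 42.25
SS_res = Σ(y-ŷ)² = 23
SS_tot = Σ(y-ȳ)² = 402.75
R² = 1 - SS_res/SS_tot = 1 - 0.0571 = 0.9429

0.9429


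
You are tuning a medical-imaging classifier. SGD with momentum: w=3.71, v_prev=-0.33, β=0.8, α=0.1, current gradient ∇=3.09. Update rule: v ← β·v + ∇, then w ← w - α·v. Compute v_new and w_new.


v_new = 0.8·-0.33 + 3.09 = -0.264 + 3.09 = 2.826
w_new = 3.71 - 0.1·2.826 = 3.71 - 0.2826 = 3.4274

v_new=2.826, w_new=3.4274


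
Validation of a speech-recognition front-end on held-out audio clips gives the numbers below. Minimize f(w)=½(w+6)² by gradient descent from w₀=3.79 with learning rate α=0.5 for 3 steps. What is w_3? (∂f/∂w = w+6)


step 1: grad = 3.79+6 = 9.79; w = 3.79 - 0.5·(9.79) = -1.105
step 2: grad = -1.105+6 = 4.895; w = -1.105 - 0.5·(4.895) = -3.5525
step 3: grad = -3.5525+6 = 2.4475; w = -3.5525 - 0.5·(2.4475) = -4.77625

-4.77625


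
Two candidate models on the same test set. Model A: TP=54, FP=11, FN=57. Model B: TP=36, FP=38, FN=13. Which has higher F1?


Model A: P=54/65=0.8308, R=54/111=0.4865, F1=2PR/(P+R)=2TP/(2TP+FP+FN)=108/176=0.6136
Model B: P=36/74=0.4865, R=36/49=0.7347, F1=2PR/(P+R)=2TP/(2TP+FP+FN)=72/123=0.5854
0.6136 > 0.5854 → Model A

Model A


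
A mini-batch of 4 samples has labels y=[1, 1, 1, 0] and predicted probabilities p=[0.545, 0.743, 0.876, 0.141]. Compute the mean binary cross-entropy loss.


L[0] = -ln(0.545) = 0.607
L[1] = -ln(0.743) = 0.2971
L[2] = -ln(0.876) = 0.1324
L[3] = -ln(1-0.141) = -ln(0.859) = 0.152
mean = (0.607 + 0.2971 + 0.1324 + 0.152)/4 = 0.2971

0.2971


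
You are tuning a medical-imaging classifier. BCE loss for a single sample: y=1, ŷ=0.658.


BCE = -[y·ln(p) + (1-y)·ln(1-p)]
= -1·ln(0.658) - 0
= -ln(0.658) = 0.4186

0.4186


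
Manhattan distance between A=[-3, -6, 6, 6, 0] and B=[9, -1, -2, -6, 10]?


d = |-3-9| + |-6+ 1| + |6+ 2| + |6+ 6| + |0-10|
  = 12 + 5 + 8 + 12 + 10
  = 47

47


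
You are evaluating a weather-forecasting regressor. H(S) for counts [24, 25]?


Probabilities: [24/49, 25/49] ≈ [0.4898, 0.5102]
H = -((24/49)·log₂(24/49) + (25/49)·log₂(25/49))
  = 0.9997 bits

0.9997 bits


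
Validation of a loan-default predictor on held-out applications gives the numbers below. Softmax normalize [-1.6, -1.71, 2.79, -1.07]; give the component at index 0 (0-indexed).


Exponentials: e^-1.6=0.2019, e^-1.71=0.1809, e^2.79=16.281, e^-1.07=0.343
Sum = 17.0068
Softmax = [0.0119, 0.0106, 0.9573, 0.0202]
p[0] = 0.2019/17.0068 = 0.0119

0.0119


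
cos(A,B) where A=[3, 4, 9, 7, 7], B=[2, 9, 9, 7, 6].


A·B = 3·2 + 4·9 + 9·9 + 7·7 + 7·6 = 214
‖A‖ = √204 = 14.2829, ‖B‖ = √251 = 15.843
cos = 214/(√204·√251) = 214/√51204 = 0.9457

0.9457


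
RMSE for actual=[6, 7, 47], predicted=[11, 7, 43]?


MSE = 41/3 = 13.6667
RMSE = √(41/3) = 3.6968

3.6968


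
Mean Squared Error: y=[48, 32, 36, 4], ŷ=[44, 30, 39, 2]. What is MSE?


Squared errors: (48-44)²=16, (32-30)²=4, (36-39)²=9, (4-2)²=4
Sum = 33
MSE = 33/4 = 33/4

33/4


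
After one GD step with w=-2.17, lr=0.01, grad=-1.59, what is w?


w_new = w - α·∇
= -2.17 - 0.01·-1.59
= -2.17 + 0.0159
= -2.1541

-2.1541


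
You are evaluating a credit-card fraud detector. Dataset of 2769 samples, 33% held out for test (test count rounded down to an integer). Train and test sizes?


Test = ⌊2769·33/100⌋ = 913
Train = 2769 - 913 = 1856

Train: 1856, Test: 913


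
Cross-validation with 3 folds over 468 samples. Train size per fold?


Fold size = 468/3 = 156
Training per fold = 468 - 156 = 312

312


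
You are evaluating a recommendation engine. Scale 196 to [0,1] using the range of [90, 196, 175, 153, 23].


min=23, max=196
(196-23)/(196-23) = 173/173 = 1.0

1.0


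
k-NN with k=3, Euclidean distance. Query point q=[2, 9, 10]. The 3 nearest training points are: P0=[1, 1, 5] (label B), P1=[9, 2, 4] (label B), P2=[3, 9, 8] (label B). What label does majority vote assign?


d(q,P0) = 9.4868  (label B)
d(q,P1) = 11.5758  (label B)
d(q,P2) = 2.2361  (label B)
Votes: A=0, B=3
Majority → B

B


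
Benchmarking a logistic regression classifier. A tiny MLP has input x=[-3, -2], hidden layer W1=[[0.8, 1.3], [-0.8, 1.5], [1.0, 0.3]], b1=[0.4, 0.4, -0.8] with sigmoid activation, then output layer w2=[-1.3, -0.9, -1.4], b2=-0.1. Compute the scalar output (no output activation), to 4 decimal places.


z1[0] = (0.8)·(-3) + (1.3)·(-2) + 0.4 = -4.6
z1[1] = (-0.8)·(-3) + (1.5)·(-2) + 0.4 = -0.2
z1[2] = (1.0)·(-3) + (0.3)·(-2) - 0.8 = -4.4
h = sigmoid(z1) = [0.01, 0.4502, 0.0121]
output = (-1.3)·(0.01) + (-0.9)·(0.4502) + (-1.4)·(0.0121) - 0.1 = -0.5351

-0.5351


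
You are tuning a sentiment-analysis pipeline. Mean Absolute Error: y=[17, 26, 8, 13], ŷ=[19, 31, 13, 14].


Absolute errors: |17-19|=2, |26-31|=5, |8-13|=5, |13-14|=1
Sum = 13
MAE = 13/4 = 13/4

13/4


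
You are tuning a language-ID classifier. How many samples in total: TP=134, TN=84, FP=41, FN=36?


Total = TP + TN + FP + FN
= 134 + 84 + 41 + 36
= 295
(Predicted positive: 175, predicted negative: 120)

295


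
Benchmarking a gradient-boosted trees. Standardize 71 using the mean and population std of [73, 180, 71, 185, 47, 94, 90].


μ = 105.7143, σ = 50.5843
z = (71 - 105.7143)/50.5843 = -0.6863

-0.6863


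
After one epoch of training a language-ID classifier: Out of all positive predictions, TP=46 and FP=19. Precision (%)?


Precision = TP/(TP+FP)
= 46/(46+19)
= 46/65 = 70.77%

70.77%


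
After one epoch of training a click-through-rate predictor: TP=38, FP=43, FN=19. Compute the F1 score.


Precision = 38/81 = 0.4691
Recall = 38/57 = 0.6667
F1 = 2·P·R/(P+R) = 2·TP/(2·TP+FP+FN) = 76/(76+43+19) = 76/138 = 0.5507

0.5507


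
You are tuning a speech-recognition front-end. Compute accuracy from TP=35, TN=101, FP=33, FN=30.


Accuracy = (TP+TN)/(TP+TN+FP+FN)
= (35+101)/(199)
= 136/199 = 68.34%

68.34%


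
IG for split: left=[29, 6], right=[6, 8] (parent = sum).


Parent = [35, 14], H_parent = 0.8631
H_left = 0.661 (n=35), H_right = 0.9852 (n=14)
H_children = (35/49)·0.661 + (14/49)·0.9852 = 0.7536
IG = 0.8631 - 0.7536 = 0.1095

0.1095


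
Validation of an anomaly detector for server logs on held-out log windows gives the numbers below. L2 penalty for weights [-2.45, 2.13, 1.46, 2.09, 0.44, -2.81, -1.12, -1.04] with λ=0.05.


‖w‖₂² = (-2.45)² + (2.13)² + (1.46)² + (2.09)² + (0.44)² + (-2.81)² + (-1.12)² + (-1.04)²
     = 6.0025 + 4.5369 + 2.1316 + 4.3681 + 0.1936 + 7.8961 + 1.2544 + 1.0816
     = 27.4648
λ·‖w‖₂² = 0.05·27.4648 = 1.37324

1.37324


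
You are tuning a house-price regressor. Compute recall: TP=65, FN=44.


Recall = TP/(TP+FN)
= 65/(65+44)
= 65/109 = 59.63%

59.63%


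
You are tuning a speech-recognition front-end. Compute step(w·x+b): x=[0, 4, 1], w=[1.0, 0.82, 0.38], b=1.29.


z = (0)·(1.0) + (4)·(0.82) + (1)·(0.38) + 1.29
  = 4.95
step(z) = 1 (z≥0)

1


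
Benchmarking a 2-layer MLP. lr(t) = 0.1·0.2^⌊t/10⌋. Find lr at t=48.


n_drops = ⌊48/10⌋ = 4
lr = 0.1·0.2^4 = 0.1·0.0016 = 0.00016

0.00016


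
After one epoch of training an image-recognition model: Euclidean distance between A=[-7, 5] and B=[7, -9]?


d = √((-7-7)² + (5+ 9)²)
  = √(196 + 196)
  = √392 = 19.799

19.799


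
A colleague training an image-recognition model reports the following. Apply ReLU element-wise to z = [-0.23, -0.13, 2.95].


ReLU(-0.23) = max(0, -0.23) = 0.0
ReLU(-0.13) = max(0, -0.13) = 0.0
ReLU(2.95) = max(0, 2.95) = 2.95
result = [0.0, 0.0, 2.95]

[0.0, 0.0, 2.95]


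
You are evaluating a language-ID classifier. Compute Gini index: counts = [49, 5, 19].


Probabilities: [49/73, 5/73, 19/73] ≈ [0.6712, 0.0685, 0.2603]
Σpᵢ² = (2401 + 25 + 361)/73² = 2787/5329
Gini = 1 - Σpᵢ² = 1 - 2787/5329 = 0.477

0.477


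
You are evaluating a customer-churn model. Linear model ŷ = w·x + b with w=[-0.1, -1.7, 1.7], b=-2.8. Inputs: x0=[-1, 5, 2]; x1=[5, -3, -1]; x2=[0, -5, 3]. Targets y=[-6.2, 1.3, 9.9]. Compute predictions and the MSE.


ŷ0 = (-0.1)·(-1) + (-1.7)·(5) + (1.7)·(2) - 2.8 = -7.8
ŷ1 = (-0.1)·(5) + (-1.7)·(-3) + (1.7)·(-1) - 2.8 = 0.1
ŷ2 = (-0.1)·(0) + (-1.7)·(-5) + (1.7)·(3) - 2.8 = 10.8
errors² = [2.56, 1.44, 0.81]
MSE = 4.8100/3 = 1.6033

1.6033


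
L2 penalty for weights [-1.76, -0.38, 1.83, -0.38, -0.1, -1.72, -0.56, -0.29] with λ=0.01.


‖w‖₂² = (-1.76)² + (-0.38)² + (1.83)² + (-0.38)² + (-0.1)² + (-1.72)² + (-0.56)² + (-0.29)²
     = 3.0976 + 0.1444 + 3.3489 + 0.1444 + 0.01 + 2.9584 + 0.3136 + 0.0841
     = 10.1014
λ·‖w‖₂² = 0.01·10.1014 = 0.101014

0.101014


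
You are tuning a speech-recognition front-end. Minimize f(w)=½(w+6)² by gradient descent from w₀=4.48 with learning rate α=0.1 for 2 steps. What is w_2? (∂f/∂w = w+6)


step 1: grad = 4.48+6 = 10.48; w = 4.48 - 0.1·(10.48) = 3.432
step 2: grad = 3.432+6 = 9.432; w = 3.432 - 0.1·(9.432) = 2.4888

2.4888


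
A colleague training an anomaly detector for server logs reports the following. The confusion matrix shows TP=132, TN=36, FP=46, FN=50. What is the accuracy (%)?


Accuracy = (TP+TN)/(TP+TN+FP+FN)
= (132+36)/(264)
= 168/264 = 63.64%

63.64%


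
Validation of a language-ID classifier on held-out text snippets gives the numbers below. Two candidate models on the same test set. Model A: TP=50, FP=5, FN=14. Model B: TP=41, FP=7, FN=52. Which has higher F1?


Model A: P=50/55=0.9091, R=50/64=0.7812, F1=2PR/(P+R)=2TP/(2TP+FP+FN)=100/119=0.8403
Model B: P=41/48=0.8542, R=41/93=0.4409, F1=2PR/(P+R)=2TP/(2TP+FP+FN)=82/141=0.5816
0.8403 > 0.5816 → Model A

Model A


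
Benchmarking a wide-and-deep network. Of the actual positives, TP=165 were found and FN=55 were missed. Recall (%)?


Recall = TP/(TP+FN)
= 165/(165+55)
= 165/220 = 75.0%

75.0%


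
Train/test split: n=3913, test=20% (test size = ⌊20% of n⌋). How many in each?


Test = ⌊3913·20/100⌋ = 782
Train = 3913 - 782 = 3131

Train: 3131, Test: 782


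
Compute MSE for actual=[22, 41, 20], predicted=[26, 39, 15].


Squared errors: (22-26)²=16, (41-39)²=4, (20-15)²=25
Sum = 45
MSE = 45/3 = 15

15


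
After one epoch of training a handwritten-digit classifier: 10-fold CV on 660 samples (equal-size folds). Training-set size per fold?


Fold size = 660/10 = 66
Training per fold = 660 - 66 = 594

594


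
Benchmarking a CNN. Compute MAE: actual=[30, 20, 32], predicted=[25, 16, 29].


Absolute errors: |30-25|=5, |20-16|=4, |32-29|=3
Sum = 12
MAE = 12/3 = 4

4


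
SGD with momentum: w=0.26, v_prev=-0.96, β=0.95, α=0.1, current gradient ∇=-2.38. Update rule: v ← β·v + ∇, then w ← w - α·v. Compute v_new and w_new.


v_new = 0.95·-0.96 - 2.38 = -0.912 - 2.38 = -3.292
w_new = 0.26 - 0.1·-3.292 = 0.26 + 0.3292 = 0.5892

v_new=-3.292, w_new=0.5892


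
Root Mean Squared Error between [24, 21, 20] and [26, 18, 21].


MSE = 14/3 = 4.6667
RMSE = √(14/3) = 2.1602

2.1602


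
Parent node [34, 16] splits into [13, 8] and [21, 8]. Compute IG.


Parent = [34, 16], H_parent = 0.9044
H_left = 0.9587 (n=21), H_right = 0.8498 (n=29)
H_children = (21/50)·0.9587 + (29/50)·0.8498 = 0.8955
IG = 0.9044 - 0.8955 = 0.0089

0.0089


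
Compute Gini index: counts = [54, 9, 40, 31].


Probabilities: [54/134, 9/134, 40/134, 31/134] ≈ [0.403, 0.0672, 0.2985, 0.2313]
Σpᵢ² = (2916 + 81 + 1600 + 961)/134² = 5558/17956
Gini = 1 - Σpᵢ² = 1 - 5558/17956 = 0.6905

0.6905


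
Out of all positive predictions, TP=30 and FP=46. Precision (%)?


Precision = TP/(TP+FP)
= 30/(30+46)
= 30/76 = 39.47%

39.47%


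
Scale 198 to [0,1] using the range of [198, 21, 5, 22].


min=5, max=198
(198-5)/(198-5) = 193/193 = 1.0

1.0


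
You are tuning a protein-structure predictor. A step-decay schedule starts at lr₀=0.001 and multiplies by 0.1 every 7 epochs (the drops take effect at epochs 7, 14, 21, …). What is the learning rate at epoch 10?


n_drops = ⌊10/7⌋ = 1
lr = 0.001·0.1^1 = 0.001·0.1 = 0.0001

0.0001


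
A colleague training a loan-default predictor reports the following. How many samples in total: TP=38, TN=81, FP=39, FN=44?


Total = TP + TN + FP + FN
= 38 + 81 + 39 + 44
= 202
(Predicted positive: 77, predicted negative: 125)

202


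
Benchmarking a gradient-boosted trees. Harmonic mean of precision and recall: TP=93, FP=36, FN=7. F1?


Precision = 93/129 = 0.7209
Recall = 93/100 = 0.93
F1 = 2·P·R/(P+R) = 2·TP/(2·TP+FP+FN) = 186/(186+36+7) = 186/229 = 0.8122

0.8122


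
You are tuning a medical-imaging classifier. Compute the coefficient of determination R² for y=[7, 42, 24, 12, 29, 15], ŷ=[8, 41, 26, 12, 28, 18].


ȳ = 21.5
SS_res = Σ(y-ŷ)² = 16
SS_tot = Σ(y-ȳ)² = 825.5
R² = 1 - SS_res/SS_tot = 1 - 0.0194 = 0.9806

0.9806


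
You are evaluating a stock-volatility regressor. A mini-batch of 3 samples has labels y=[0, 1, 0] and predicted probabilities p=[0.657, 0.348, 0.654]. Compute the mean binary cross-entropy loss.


L[0] = -ln(1-0.657) = -ln(0.343) = 1.07
L[1] = -ln(0.348) = 1.0556
L[2] = -ln(1-0.654) = -ln(0.346) = 1.0613
mean = (1.07 + 1.0556 + 1.0613)/3 = 1.0623

1.0623


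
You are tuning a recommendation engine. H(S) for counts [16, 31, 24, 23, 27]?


Probabilities: [16/121, 31/121, 24/121, 23/121, 27/121] ≈ [0.1322, 0.2562, 0.1983, 0.1901, 0.2231]
H = -((16/121)·log₂(16/121) + (31/121)·log₂(31/121) + (24/121)·log₂(24/121) + (23/121)·log₂(23/121) + (27/121)·log₂(27/121))
  = 2.2904 bits

2.2904 bits


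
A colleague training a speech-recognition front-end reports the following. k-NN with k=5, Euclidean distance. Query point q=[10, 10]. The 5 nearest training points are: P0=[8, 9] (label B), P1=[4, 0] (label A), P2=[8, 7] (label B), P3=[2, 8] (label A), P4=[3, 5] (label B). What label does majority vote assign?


d(q,P0) = 2.2361  (label B)
d(q,P1) = 11.6619  (label A)
d(q,P2) = 3.6056  (label B)
d(q,P3) = 8.2462  (label A)
d(q,P4) = 8.6023  (label B)
Votes: A=2, B=3
Majority → B

B


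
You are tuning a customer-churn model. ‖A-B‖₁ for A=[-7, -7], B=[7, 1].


d = |-7-7| + |-7-1|
  = 14 + 8
  = 22

22


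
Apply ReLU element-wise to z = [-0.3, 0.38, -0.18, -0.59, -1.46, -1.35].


ReLU(-0.3) = max(0, -0.3) = 0.0
ReLU(0.38) = max(0, 0.38) = 0.38
ReLU(-0.18) = max(0, -0.18) = 0.0
ReLU(-0.59) = max(0, -0.59) = 0.0
ReLU(-1.46) = max(0, -1.46) = 0.0
ReLU(-1.35) = max(0, -1.35) = 0.0
result = [0.0, 0.38, 0.0, 0.0, 0.0, 0.0]

[0.0, 0.38, 0.0, 0.0, 0.0, 0.0]


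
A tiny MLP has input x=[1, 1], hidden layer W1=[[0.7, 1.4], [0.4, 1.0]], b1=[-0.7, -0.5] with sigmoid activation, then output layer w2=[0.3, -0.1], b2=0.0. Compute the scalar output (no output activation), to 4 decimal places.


z1[0] = (0.7)·(1) + (1.4)·(1) - 0.7 = 1.4
z1[1] = (0.4)·(1) + (1.0)·(1) - 0.5 = 0.9
h = sigmoid(z1) = [0.8022, 0.7109]
output = (0.3)·(0.8022) + (-0.1)·(0.7109) + 0.0 = 0.1696

0.1696


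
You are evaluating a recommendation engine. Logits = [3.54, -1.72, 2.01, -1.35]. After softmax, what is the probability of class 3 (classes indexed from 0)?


Exponentials: e^3.54=34.4669, e^-1.72=0.1791, e^2.01=7.4633, e^-1.35=0.2592
Sum = 42.3685
Softmax = [0.8135, 0.0042, 0.1762, 0.0061]
p[3] = 0.2592/42.3685 = 0.0061

0.0061


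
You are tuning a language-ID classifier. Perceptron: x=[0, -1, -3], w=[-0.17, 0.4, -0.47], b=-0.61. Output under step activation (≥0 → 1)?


z = (0)·(-0.17) + (-1)·(0.4) + (-3)·(-0.47) - 0.61
  = 0.4
step(z) = 1 (z≥0)

1


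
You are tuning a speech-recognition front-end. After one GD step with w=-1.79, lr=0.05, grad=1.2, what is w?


w_new = w - α·∇
= -1.79 - 0.05·1.2
= -1.79 - 0.06
= -1.85

-1.85


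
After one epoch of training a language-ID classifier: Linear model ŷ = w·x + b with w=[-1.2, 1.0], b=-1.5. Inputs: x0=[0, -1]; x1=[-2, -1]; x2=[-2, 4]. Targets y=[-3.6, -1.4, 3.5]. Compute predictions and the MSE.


ŷ0 = (-1.2)·(0) + (1.0)·(-1) - 1.5 = -2.5
ŷ1 = (-1.2)·(-2) + (1.0)·(-1) - 1.5 = -0.1
ŷ2 = (-1.2)·(-2) + (1.0)·(4) - 1.5 = 4.9
errors² = [1.21, 1.69, 1.96]
MSE = 4.8600/3 = 1.62

1.62


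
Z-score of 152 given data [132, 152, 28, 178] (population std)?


μ = 122.5, σ = 56.9451
z = (152 - 122.5)/56.9451 = 0.518

0.518


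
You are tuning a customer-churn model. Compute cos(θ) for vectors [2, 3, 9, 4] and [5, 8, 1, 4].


A·B = 2·5 + 3·8 + 9·1 + 4·4 = 59
‖A‖ = √110 = 10.4881, ‖B‖ = √106 = 10.2956
cos = 59/(√110·√106) = 59/√11660 = 0.5464

0.5464


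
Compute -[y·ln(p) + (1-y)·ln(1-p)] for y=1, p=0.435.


BCE = -[y·ln(p) + (1-y)·ln(1-p)]
= -1·ln(0.435) - 0
= -ln(0.435) = 0.8324

0.8324


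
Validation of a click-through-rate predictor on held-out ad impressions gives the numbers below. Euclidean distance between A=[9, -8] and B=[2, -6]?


d = √((9-2)² + (-8+ 6)²)
  = √(49 + 4)
  = √53 = 7.2801

7.2801


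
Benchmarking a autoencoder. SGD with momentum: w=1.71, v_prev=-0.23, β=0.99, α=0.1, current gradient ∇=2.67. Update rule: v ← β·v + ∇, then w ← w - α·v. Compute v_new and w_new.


v_new = 0.99·-0.23 + 2.67 = -0.2277 + 2.67 = 2.4423
w_new = 1.71 - 0.1·2.4423 = 1.71 - 0.24423 = 1.46577

v_new=2.4423, w_new=1.46577


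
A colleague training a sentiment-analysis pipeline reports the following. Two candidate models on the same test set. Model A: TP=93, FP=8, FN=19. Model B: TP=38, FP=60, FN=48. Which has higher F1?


Model A: P=93/101=0.9208, R=93/112=0.8304, F1=2PR/(P+R)=2TP/(2TP+FP+FN)=186/213=0.8732
Model B: P=38/98=0.3878, R=38/86=0.4419, F1=2PR/(P+R)=2TP/(2TP+FP+FN)=76/184=0.413
0.8732 > 0.413 → Model A

Model A


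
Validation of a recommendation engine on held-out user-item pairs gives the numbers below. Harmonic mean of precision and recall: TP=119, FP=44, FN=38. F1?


Precision = 119/163 = 0.7301
Recall = 119/157 = 0.758
F1 = 2·P·R/(P+R) = 2·TP/(2·TP+FP+FN) = 238/(238+44+38) = 238/320 = 0.7438

0.7438


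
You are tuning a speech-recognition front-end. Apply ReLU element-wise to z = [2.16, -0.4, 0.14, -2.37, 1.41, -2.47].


ReLU(2.16) = max(0, 2.16) = 2.16
ReLU(-0.4) = max(0, -0.4) = 0.0
ReLU(0.14) = max(0, 0.14) = 0.14
ReLU(-2.37) = max(0, -2.37) = 0.0
ReLU(1.41) = max(0, 1.41) = 1.41
ReLU(-2.47) = max(0, -2.47) = 0.0
result = [2.16, 0.0, 0.14, 0.0, 1.41, 0.0]

[2.16, 0.0, 0.14, 0.0, 1.41, 0.0]


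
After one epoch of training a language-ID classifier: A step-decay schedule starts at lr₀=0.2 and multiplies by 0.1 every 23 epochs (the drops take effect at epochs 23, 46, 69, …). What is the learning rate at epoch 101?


n_drops = ⌊101/23⌋ = 4
lr = 0.2·0.1^4 = 0.2·0.0001 = 0.00002

0.00002


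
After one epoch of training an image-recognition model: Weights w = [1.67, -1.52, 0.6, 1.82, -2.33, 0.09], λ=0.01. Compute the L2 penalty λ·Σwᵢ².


‖w‖₂² = (1.67)² + (-1.52)² + (0.6)² + (1.82)² + (-2.33)² + (0.09)²
     = 2.7889 + 2.3104 + 0.36 + 3.3124 + 5.4289 + 0.0081
     = 14.2087
λ·‖w‖₂² = 0.01·14.2087 = 0.142087

0.142087


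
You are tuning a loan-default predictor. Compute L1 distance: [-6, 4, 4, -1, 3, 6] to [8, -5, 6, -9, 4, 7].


d = |-6-8| + |4+ 5| + |4-6| + |-1+ 9| + |3-4| + |6-7|
  = 14 + 9 + 2 + 8 + 1 + 1
  = 35

35


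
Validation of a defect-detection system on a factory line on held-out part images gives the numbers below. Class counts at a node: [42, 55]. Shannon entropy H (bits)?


Probabilities: [42/97, 55/97] ≈ [0.433, 0.567]
H = -((42/97)·log₂(42/97) + (55/97)·log₂(55/97))
  = 0.987 bits

0.987 bits


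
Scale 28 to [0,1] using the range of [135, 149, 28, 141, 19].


min=19, max=149
(28-19)/(149-19) = 9/130 = 0.0692

0.0692


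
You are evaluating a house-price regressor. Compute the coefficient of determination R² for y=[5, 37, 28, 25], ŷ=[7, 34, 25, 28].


ȳ = 23.75
SS_res = Σ(y-ŷ)² = 31
SS_tot = Σ(y-ȳ)² = 546.75
R² = 1 - SS_res/SS_tot = 1 - 0.0567 = 0.9433

0.9433


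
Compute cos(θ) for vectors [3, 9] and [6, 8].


A·B = 3·6 + 9·8 = 90
‖A‖ = √90 = 9.4868, ‖B‖ = √100 = 10
cos = 90/(√90·√100) = 90/√9000 = 0.9487

0.9487


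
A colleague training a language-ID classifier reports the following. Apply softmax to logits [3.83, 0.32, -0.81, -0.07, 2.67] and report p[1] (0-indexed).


Exponentials: e^3.83=46.0625, e^0.32=1.3771, e^-0.81=0.4449, e^-0.07=0.9324, e^2.67=14.44
Sum = 63.2569
Softmax = [0.7282, 0.0218, 0.007, 0.0147, 0.2283]
p[1] = 1.3771/63.2569 = 0.0218

0.0218


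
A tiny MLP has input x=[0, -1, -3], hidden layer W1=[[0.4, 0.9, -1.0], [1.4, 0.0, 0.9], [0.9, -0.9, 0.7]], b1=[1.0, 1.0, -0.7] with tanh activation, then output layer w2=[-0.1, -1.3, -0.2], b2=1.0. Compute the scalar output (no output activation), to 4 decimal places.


z1[0] = (0.4)·(0) + (0.9)·(-1) + (-1.0)·(-3) + 1.0 = 3.1
z1[1] = (1.4)·(0) + (0.0)·(-1) + (0.9)·(-3) + 1.0 = -1.7
z1[2] = (0.9)·(0) + (-0.9)·(-1) + (0.7)·(-3) - 0.7 = -1.9
h = tanh(z1) = [0.9959, -0.9354, -0.9562]
output = (-0.1)·(0.9959) + (-1.3)·(-0.9354) + (-0.2)·(-0.9562) + 1.0 = 2.3077

2.3077


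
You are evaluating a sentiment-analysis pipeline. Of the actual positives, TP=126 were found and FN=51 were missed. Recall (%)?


Recall = TP/(TP+FN)
= 126/(126+51)
= 126/177 = 71.19%

71.19%


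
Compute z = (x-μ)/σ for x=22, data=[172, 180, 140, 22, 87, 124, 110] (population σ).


μ = 119.2857, σ = 50.0135
z = (22 - 119.2857)/50.0135 = -1.9452

-1.9452


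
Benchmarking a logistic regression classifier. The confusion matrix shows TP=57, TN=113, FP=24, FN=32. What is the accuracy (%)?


Accuracy = (TP+TN)/(TP+TN+FP+FN)
= (57+113)/(226)
= 170/226 = 75.22%

75.22%


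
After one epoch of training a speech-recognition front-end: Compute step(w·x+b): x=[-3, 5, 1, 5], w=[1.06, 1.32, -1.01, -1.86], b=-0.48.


z = (-3)·(1.06) + (5)·(1.32) + (1)·(-1.01) + (5)·(-1.86) - 0.48
  = -7.37
step(z) = 0 (z<0)

0


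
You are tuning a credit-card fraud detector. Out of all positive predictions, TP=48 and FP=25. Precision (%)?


Precision = TP/(TP+FP)
= 48/(48+25)
= 48/73 = 65.75%

65.75%


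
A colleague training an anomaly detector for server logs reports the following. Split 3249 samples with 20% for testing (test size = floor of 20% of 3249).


Test = ⌊3249·20/100⌋ = 649
Train = 3249 - 649 = 2600

Train: 2600, Test: 649


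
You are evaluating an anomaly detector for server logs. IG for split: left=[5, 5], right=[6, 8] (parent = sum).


Parent = [11, 13], H_parent = 0.995
H_left = 1 (n=10), H_right = 0.9852 (n=14)
H_children = (10/24)·1 + (14/24)·0.9852 = 0.9914
IG = 0.995 - 0.9914 = 0.0036

0.0036


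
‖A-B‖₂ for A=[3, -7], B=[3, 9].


d = √((3-3)² + (-7-9)²)
  = √(0 + 256)
  = √256 = 16.0

16.0


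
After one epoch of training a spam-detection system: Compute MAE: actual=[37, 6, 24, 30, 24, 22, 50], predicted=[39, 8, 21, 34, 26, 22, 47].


Absolute errors: |37-39|=2, |6-8|=2, |24-21|=3, |30-34|=4, |24-26|=2, |22-22|=0, |50-47|=3
Sum = 16
MAE = 16/7 = 16/7

16/7


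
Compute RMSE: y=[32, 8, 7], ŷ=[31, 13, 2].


MSE = 51/3 = 17
RMSE = √(51/3) = 4.1231

4.1231


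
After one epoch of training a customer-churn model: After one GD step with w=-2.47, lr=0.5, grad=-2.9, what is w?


w_new = w - α·∇
= -2.47 - 0.5·-2.9
= -2.47 + 1.45
= -1.02

-1.02


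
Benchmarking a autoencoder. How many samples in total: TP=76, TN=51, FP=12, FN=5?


Total = TP + TN + FP + FN
= 76 + 51 + 12 + 5
= 144
(Predicted positive: 88, predicted negative: 56)

144


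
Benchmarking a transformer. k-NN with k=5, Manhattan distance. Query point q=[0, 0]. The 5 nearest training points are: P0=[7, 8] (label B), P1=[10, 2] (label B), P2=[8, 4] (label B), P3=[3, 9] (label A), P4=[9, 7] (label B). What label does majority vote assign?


d(q,P0) = 15  (label B)
d(q,P1) = 12  (label B)
d(q,P2) = 12  (label B)
d(q,P3) = 12  (label A)
d(q,P4) = 16  (label B)
Votes: A=1, B=4
Majority → B

B


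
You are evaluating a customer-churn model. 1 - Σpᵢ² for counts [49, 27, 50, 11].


Probabilities: [49/137, 27/137, 50/137, 11/137] ≈ [0.3577, 0.1971, 0.365, 0.0803]
Σpᵢ² = (2401 + 729 + 2500 + 121)/137² = 5751/18769
Gini = 1 - Σpᵢ² = 1 - 5751/18769 = 0.6936

0.6936


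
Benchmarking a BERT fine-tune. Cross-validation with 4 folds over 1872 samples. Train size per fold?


Fold size = 1872/4 = 468
Training per fold = 1872 - 468 = 1404

1404


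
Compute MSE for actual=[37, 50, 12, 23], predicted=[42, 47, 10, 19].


Squared errors: (37-42)²=25, (50-47)²=9, (12-10)²=4, (23-19)²=16
Sum = 54
MSE = 54/4 = 27/2

27/2


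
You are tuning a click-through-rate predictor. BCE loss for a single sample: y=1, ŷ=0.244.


BCE = -[y·ln(p) + (1-y)·ln(1-p)]
= -1·ln(0.244) - 0
= -ln(0.244) = 1.4106

1.4106


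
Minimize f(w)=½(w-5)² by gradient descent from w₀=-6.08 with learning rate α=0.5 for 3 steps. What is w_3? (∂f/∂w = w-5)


step 1: grad = -6.08-5 = -11.08; w = -6.08 - 0.5·(-11.08) = -0.54
step 2: grad = -0.54-5 = -5.54; w = -0.54 - 0.5·(-5.54) = 2.23
step 3: grad = 2.23-5 = -2.77; w = 2.23 - 0.5·(-2.77) = 3.615

3.615


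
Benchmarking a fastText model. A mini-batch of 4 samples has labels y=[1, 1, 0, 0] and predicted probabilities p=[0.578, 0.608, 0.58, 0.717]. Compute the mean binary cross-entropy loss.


L[0] = -ln(0.578) = 0.5482
L[1] = -ln(0.608) = 0.4976
L[2] = -ln(1-0.58) = -ln(0.42) = 0.8675
L[3] = -ln(1-0.717) = -ln(0.283) = 1.2623
mean = (0.5482 + 0.4976 + 0.8675 + 1.2623)/4 = 0.7939

0.7939


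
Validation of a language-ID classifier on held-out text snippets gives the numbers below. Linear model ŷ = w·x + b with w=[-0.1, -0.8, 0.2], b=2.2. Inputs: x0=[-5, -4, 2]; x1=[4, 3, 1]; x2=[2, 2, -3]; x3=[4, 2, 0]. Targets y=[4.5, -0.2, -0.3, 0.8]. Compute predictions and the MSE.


ŷ0 = (-0.1)·(-5) + (-0.8)·(-4) + (0.2)·(2) + 2.2 = 6.3
ŷ1 = (-0.1)·(4) + (-0.8)·(3) + (0.2)·(1) + 2.2 = -0.4
ŷ2 = (-0.1)·(2) + (-0.8)·(2) + (0.2)·(-3) + 2.2 = -0.2
ŷ3 = (-0.1)·(4) + (-0.8)·(2) + (0.2)·(0) + 2.2 = 0.2
errors² = [3.24, 0.04, 0.01, 0.36]
MSE = 3.6500/4 = 0.9125

0.9125


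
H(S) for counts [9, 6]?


Probabilities: [9/15, 6/15] ≈ [0.6, 0.4]
H = -((9/15)·log₂(9/15) + (6/15)·log₂(6/15))
  = 0.971 bits

0.971 bits


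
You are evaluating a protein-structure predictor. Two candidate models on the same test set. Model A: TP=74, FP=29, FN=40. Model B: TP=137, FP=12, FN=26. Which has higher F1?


Model A: P=74/103=0.7184, R=74/114=0.6491, F1=2PR/(P+R)=2TP/(2TP+FP+FN)=148/217=0.682
Model B: P=137/149=0.9195, R=137/163=0.8405, F1=2PR/(P+R)=2TP/(2TP+FP+FN)=274/312=0.8782
0.682 < 0.8782 → Model B

Model B


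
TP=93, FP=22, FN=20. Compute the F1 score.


Precision = 93/115 = 0.8087
Recall = 93/113 = 0.823
F1 = 2·P·R/(P+R) = 2·TP/(2·TP+FP+FN) = 186/(186+22+20) = 186/228 = 0.8158

0.8158


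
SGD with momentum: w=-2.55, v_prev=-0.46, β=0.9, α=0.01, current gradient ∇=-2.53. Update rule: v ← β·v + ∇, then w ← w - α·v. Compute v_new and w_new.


v_new = 0.9·-0.46 - 2.53 = -0.414 - 2.53 = -2.944
w_new = -2.55 - 0.01·-2.944 = -2.55 + 0.02944 = -2.52056

v_new=-2.944, w_new=-2.52056


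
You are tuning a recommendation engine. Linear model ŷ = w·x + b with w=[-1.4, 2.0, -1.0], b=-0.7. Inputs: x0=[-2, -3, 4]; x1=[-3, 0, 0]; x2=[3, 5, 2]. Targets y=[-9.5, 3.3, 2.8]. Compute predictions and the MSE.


ŷ0 = (-1.4)·(-2) + (2.0)·(-3) + (-1.0)·(4) - 0.7 = -7.9
ŷ1 = (-1.4)·(-3) + (2.0)·(0) + (-1.0)·(0) - 0.7 = 3.5
ŷ2 = (-1.4)·(3) + (2.0)·(5) + (-1.0)·(2) - 0.7 = 3.1
errors² = [2.56, 0.04, 0.09]
MSE = 2.6900/3 = 0.8967

0.8967


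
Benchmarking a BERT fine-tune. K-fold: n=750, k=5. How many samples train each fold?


Fold size = 750/5 = 150
Training per fold = 750 - 150 = 600

600


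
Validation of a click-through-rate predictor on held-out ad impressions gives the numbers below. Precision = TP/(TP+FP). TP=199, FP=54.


Precision = TP/(TP+FP)
= 199/(199+54)
= 199/253 = 78.66%

78.66%


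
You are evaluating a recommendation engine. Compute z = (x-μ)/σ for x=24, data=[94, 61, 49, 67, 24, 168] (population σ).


μ = 77.1667, σ = 45.6779
z = (24 - 77.1667)/45.6779 = -1.1639

-1.1639


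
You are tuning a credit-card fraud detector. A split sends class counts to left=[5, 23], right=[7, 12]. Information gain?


Parent = [12, 35], H_parent = 0.8196
H_left = 0.6769 (n=28), H_right = 0.9495 (n=19)
H_children = (28/47)·0.6769 + (19/47)·0.9495 = 0.7871
IG = 0.8196 - 0.7871 = 0.0325

0.0325


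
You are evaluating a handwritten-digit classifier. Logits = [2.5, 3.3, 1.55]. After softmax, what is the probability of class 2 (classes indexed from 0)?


Exponentials: e^2.5=12.1825, e^3.3=27.1126, e^1.55=4.7115
Sum = 44.0066
Softmax = [0.2768, 0.6161, 0.1071]
p[2] = 4.7115/44.0066 = 0.1071

0.1071


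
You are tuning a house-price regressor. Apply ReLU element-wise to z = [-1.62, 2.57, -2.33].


ReLU(-1.62) = max(0, -1.62) = 0.0
ReLU(2.57) = max(0, 2.57) = 2.57
ReLU(-2.33) = max(0, -2.33) = 0.0
result = [0.0, 2.57, 0.0]

[0.0, 2.57, 0.0]


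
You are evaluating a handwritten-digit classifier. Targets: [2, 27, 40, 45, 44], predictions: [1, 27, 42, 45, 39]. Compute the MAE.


Absolute errors: |2-1|=1, |27-27|=0, |40-42|=2, |45-45|=0, |44-39|=5
Sum = 8
MAE = 8/5 = 8/5

8/5


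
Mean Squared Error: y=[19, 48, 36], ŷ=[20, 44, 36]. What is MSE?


Squared errors: (19-20)²=1, (48-44)²=16, (36-36)²=0
Sum = 17
MSE = 17/3 = 17/3

17/3


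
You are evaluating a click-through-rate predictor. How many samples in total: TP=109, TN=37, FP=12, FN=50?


Total = TP + TN + FP + FN
= 109 + 37 + 12 + 50
= 208
(Predicted positive: 121, predicted negative: 87)

208


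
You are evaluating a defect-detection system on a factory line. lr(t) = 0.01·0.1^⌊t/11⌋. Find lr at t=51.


n_drops = ⌊51/11⌋ = 4
lr = 0.01·0.1^4 = 0.01·0.0001 = 0.000001

0.000001


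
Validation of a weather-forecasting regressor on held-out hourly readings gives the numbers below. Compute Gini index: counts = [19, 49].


Probabilities: [19/68, 49/68] ≈ [0.2794, 0.7206]
Σpᵢ² = (361 + 2401)/68² = 2762/4624
Gini = 1 - Σpᵢ² = 1 - 2762/4624 = 0.4027

0.4027


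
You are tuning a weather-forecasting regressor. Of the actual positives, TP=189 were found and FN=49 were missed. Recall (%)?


Recall = TP/(TP+FN)
= 189/(189+49)
= 189/238 = 79.41%

79.41%


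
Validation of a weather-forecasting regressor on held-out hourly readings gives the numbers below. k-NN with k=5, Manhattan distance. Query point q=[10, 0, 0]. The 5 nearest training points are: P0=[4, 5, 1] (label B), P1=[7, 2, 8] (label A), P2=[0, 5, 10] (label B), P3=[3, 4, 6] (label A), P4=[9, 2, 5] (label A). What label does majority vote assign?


d(q,P0) = 12  (label B)
d(q,P1) = 13  (label A)
d(q,P2) = 25  (label B)
d(q,P3) = 17  (label A)
d(q,P4) = 8  (label A)
Votes: A=3, B=2
Majority → A

A
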